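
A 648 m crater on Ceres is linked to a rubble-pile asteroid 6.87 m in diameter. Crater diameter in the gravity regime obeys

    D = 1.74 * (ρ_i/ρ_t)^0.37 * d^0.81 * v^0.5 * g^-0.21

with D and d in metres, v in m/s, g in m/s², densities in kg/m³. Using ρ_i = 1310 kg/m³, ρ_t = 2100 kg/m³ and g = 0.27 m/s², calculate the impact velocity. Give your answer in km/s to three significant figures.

v ≈ 5.00 km/s

Rearranging for v: v = [D / (1.74 · (1310/2100)^0.37 · 6.87^0.81 · 0.27^-0.21)]^(1/0.5).
(1310/2100)^0.37 = 0.8398
6.87^0.81 = 4.764
0.27^-0.21 = 1.316
Denominator = 1.74 × 0.8398 × 4.764 × 1.316 = 9.161
D / 9.161 = 648 / 9.161 = 70.73
v = 70.73^(1/0.5) = 70.73^2 = 5003 m/s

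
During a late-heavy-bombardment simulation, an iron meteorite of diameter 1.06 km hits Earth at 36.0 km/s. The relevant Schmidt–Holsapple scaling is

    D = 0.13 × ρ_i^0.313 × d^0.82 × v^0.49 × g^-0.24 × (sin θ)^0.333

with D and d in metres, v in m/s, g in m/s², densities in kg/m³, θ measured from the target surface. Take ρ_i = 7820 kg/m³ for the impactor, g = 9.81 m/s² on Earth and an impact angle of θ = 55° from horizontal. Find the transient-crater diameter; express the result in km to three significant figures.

In SI units: d = 1060 m, v = 36000 m/s.
ρ_i^0.313 = 7820^0.313 = 16.54
d^0.82 = 1060^0.82 = 302.5
v^0.49 = 36000^0.49 = 170.8
g^-0.24 = 9.81^-0.24 = 0.5781
(sin 55°)^0.333 = 0.8192^0.333 = 0.9357
D = 0.13 × 16.54 × 302.5 × 170.8 × 0.5781 × 0.9357 = 60094 m
   = 60.09 km

D ≈ 60.1 km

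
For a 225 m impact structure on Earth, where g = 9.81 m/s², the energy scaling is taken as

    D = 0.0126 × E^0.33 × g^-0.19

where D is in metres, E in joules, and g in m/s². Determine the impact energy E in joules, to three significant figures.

Rearranging: E = [D / (0.0126 · g^-0.19)]^(1/0.33).
g^-0.19 = 9.81^-0.19 = 0.6480
D / (0.0126 × 0.6480) = 225 / (8.165 × 10^-3) = 2.756 × 10^4
E = (2.756 × 10^4)^3.0303 = 2.854 × 10^13 J

E ≈ 2.85 × 10^13 J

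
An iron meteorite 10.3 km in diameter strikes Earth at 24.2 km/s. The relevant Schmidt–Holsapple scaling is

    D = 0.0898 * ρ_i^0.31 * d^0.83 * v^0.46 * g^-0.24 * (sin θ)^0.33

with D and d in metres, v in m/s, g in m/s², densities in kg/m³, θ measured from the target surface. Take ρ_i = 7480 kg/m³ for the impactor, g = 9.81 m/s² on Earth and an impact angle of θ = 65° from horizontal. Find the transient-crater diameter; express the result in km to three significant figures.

D ≈ 178 km

In SI units: d = 10300 m, v = 24200 m/s.
ρ_i^0.31 = 7480^0.31 = 15.88
d^0.83 = 10300^0.83 = 2141
v^0.46 = 24200^0.46 = 103.9
g^-0.24 = 9.81^-0.24 = 0.5781
(sin 65°)^0.33 = 0.9063^0.33 = 0.9681
D = 0.0898 × 15.88 × 2141 × 103.9 × 0.5781 × 0.9681 = 1.775 × 10^5 m
   = 177.5 km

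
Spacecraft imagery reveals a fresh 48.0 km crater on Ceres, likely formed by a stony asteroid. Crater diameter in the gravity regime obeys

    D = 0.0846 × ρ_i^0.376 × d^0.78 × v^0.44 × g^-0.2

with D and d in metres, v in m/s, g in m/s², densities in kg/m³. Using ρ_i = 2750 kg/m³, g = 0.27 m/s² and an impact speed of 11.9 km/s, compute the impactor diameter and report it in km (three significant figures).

Rearranging for d: d = [D / (0.0846 · 2750^0.376 · 11900^0.44 · 0.27^-0.2)]^(1/0.78).
D = 48000 m.
2750^0.376 = 19.64
11900^0.44 = 62.12
0.27^-0.2 = 1.299
Denominator = 0.0846 × 19.64 × 62.12 × 1.299 = 134.1
D / 134.1 = 48000 / 134.1 = 357.9
d = 357.9^(1/0.78) = 357.9^1.2821 = 1880 m

d ≈ 1.88 km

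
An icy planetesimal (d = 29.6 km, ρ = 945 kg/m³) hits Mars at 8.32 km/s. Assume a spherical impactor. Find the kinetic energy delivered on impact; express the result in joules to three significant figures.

E ≈ 4.44 × 10^23 J

d = 29600 m; v = 8320 m/s.
Mass m = (π/6) ρ d³ = (π/6) × 945 × (29600)³ = 1.283 × 10^16 kg
E = ½ m v² = 0.5 × 1.283 × 10^16 × (8320)² = 4.441 × 10^23 J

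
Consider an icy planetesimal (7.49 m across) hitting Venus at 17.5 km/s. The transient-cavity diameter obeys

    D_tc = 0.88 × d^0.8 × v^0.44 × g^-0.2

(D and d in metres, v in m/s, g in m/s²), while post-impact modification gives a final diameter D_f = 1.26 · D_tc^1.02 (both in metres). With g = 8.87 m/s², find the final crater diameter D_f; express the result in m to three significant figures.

v = 17500 m/s.
d^0.8 = 7.49^0.8 = 5.007
v^0.44 = 17500^0.44 = 73.61
g^-0.2 = 8.87^-0.2 = 0.6463
D_tc = 0.88 × 5.007 × 73.61 × 0.6463 = 209.6 m
D_f = 1.26 × (209.6)^1.02 = 293.9 m

D_f ≈ 294 m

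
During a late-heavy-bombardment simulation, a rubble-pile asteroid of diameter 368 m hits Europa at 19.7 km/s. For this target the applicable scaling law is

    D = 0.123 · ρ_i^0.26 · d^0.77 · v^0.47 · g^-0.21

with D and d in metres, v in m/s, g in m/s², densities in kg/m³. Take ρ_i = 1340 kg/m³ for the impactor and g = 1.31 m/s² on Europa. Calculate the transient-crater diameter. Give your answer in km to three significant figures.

D ≈ 7.45 km

In SI units: v = 19700 m/s.
ρ_i^0.26 = 1340^0.26 = 6.502
d^0.77 = 368^0.77 = 94.56
v^0.47 = 19700^0.47 = 104.3
g^-0.21 = 1.31^-0.21 = 0.9449
D = 0.123 × 6.502 × 94.56 × 104.3 × 0.9449 = 7453 m
   = 7.453 km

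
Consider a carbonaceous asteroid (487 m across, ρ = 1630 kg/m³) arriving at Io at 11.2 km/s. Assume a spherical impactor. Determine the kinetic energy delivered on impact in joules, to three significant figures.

v = 11200 m/s.
Mass m = (π/6) ρ d³ = (π/6) × 1630 × (487)³ = 9.858 × 10^10 kg
E = ½ m v² = 0.5 × 9.858 × 10^10 × (11200)² = 6.183 × 10^18 J

E ≈ 6.18 × 10^18 J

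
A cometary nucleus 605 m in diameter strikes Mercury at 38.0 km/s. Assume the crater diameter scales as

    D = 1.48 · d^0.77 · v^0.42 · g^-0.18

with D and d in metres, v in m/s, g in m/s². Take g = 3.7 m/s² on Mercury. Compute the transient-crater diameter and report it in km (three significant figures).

D ≈ 13.6 km

In SI units: v = 38000 m/s.
d^0.77 = 605^0.77 = 138.7
v^0.42 = 38000^0.42 = 83.85
g^-0.18 = 3.7^-0.18 = 0.7902
D = 1.48 × 138.7 × 83.85 × 0.7902 = 13601 m
   = 13.60 km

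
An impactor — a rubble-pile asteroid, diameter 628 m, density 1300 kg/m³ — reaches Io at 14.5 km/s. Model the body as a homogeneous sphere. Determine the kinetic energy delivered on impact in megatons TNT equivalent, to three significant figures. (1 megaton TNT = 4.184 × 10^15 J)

v = 14500 m/s.
Mass m = (π/6) ρ d³ = (π/6) × 1300 × (628)³ = 1.686 × 10^11 kg
E = ½ m v² = 0.5 × 1.686 × 10^11 × (14500)² = 1.772 × 10^19 J
   = 1.772 × 10^19 / 4.184×10^15 = 4235 Mt

E ≈ 4240 Mt TNT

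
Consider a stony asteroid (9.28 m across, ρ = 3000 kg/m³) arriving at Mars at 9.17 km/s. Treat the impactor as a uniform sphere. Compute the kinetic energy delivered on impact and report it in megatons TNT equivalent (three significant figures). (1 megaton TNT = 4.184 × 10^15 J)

E ≈ 0.0126 Mt TNT

v = 9170 m/s.
Mass m = (π/6) ρ d³ = (π/6) × 3000 × (9.28)³ = 1.255 × 10^6 kg
E = ½ m v² = 0.5 × 1.255 × 10^6 × (9170)² = 5.277 × 10^13 J
   = 5.277 × 10^13 / 4.184×10^15 = 0.01261 Mt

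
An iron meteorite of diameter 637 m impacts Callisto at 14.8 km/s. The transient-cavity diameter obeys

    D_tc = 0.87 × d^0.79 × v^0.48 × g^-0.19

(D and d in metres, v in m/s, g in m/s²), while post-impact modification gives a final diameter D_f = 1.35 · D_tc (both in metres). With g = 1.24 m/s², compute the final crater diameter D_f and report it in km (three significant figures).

D_f ≈ 18.6 km

v = 14800 m/s.
d^0.79 = 637^0.79 = 164.2
v^0.48 = 14800^0.48 = 100.4
g^-0.19 = 1.24^-0.19 = 0.9600
D_tc = 0.87 × 164.2 × 100.4 × 0.9600 = 13770 m
D_f = 1.35 × 13770 = 18590 m
     = 18.59 km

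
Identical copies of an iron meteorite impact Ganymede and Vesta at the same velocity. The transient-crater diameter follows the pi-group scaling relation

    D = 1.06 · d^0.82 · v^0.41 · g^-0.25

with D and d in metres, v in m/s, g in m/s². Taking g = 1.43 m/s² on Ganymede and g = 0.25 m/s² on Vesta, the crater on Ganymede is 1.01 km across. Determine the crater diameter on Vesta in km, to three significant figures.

All impactor-dependent factors cancel in the ratio, leaving D_Vesta/D_Ganymede = (g_Vesta/g_Ganymede)^-0.25.
(0.25/1.43)^-0.25 = 0.1748^-0.25 = 1.547
D_Vesta = 1.547 × 1.01 km = 1.56 km

D ≈ 1.56 km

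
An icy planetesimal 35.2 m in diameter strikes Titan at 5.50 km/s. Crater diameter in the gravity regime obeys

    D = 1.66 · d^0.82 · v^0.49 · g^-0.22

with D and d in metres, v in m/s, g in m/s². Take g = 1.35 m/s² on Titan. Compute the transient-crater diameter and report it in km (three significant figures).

D ≈ 1.96 km

In SI units: v = 5500 m/s.
d^0.82 = 35.2^0.82 = 18.54
v^0.49 = 5500^0.49 = 68.04
g^-0.22 = 1.35^-0.22 = 0.9361
D = 1.66 × 18.54 × 68.04 × 0.9361 = 1960 m
   = 1.960 km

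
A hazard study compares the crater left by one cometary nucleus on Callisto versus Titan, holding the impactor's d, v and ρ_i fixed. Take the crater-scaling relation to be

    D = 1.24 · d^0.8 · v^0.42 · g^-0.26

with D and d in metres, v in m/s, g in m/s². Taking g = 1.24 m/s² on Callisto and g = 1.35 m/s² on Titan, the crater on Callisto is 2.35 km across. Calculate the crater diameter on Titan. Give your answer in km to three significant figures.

All impactor-dependent factors cancel in the ratio, leaving D_Titan/D_Callisto = (g_Titan/g_Callisto)^-0.26.
(1.35/1.24)^-0.26 = 1.089^-0.26 = 0.9781
D_Titan = 0.9781 × 2.35 km = 2.30 km

D ≈ 2.30 km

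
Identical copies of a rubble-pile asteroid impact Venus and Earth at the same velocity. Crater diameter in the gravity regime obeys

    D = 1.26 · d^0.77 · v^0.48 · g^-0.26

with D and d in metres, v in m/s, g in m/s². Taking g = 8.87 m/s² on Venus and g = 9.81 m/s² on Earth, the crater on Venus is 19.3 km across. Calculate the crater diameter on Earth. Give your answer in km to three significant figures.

All impactor-dependent factors cancel in the ratio, leaving D_Earth/D_Venus = (g_Earth/g_Venus)^-0.26.
(9.81/8.87)^-0.26 = 1.106^-0.26 = 0.9741
D_Earth = 0.9741 × 19.3 km = 18.8 km

D ≈ 18.8 km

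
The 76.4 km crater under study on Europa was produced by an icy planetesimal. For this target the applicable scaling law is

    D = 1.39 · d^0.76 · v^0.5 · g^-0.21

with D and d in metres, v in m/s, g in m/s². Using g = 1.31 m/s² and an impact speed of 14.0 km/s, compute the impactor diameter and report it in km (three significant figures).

Rearranging for d: d = [D / (1.39 · 14000^0.5 · 1.31^-0.21)]^(1/0.76).
D = 76400 m.
14000^0.5 = 118.3
1.31^-0.21 = 0.9449
Denominator = 1.39 × 118.3 × 0.9449 = 155.4
D / 155.4 = 76400 / 155.4 = 491.6
d = 491.6^(1/0.76) = 491.6^1.3158 = 3480 m

d ≈ 3.48 km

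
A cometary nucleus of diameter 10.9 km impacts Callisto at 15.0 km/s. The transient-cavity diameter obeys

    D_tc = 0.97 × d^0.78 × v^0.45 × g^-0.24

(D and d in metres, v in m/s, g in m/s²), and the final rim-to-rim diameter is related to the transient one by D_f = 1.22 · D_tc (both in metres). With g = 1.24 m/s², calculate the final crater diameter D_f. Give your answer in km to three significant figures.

In SI: d = 10900 m, v = 15000 m/s.
d^0.78 = 10900^0.78 = 1410
v^0.45 = 15000^0.45 = 75.73
g^-0.24 = 1.24^-0.24 = 0.9497
D_tc = 0.97 × 1410 × 75.73 × 0.9497 = 98370 m
D_f = 1.22 × 98370 = 1.200 × 10^5 m
     = 120.0 km

D_f ≈ 120 km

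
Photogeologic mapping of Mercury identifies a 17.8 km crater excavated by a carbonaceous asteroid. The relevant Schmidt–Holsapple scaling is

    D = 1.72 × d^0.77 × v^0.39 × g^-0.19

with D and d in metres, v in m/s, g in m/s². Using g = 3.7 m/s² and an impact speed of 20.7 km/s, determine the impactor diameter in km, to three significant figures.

d ≈ 1.47 km

Rearranging for d: d = [D / (1.72 · 20700^0.39 · 3.7^-0.19)]^(1/0.77).
D = 17800 m.
20700^0.39 = 48.22
3.7^-0.19 = 0.7799
Denominator = 1.72 × 48.22 × 0.7799 = 64.68
D / 64.68 = 17800 / 64.68 = 275.2
d = 275.2^(1/0.77) = 275.2^1.2987 = 1474 m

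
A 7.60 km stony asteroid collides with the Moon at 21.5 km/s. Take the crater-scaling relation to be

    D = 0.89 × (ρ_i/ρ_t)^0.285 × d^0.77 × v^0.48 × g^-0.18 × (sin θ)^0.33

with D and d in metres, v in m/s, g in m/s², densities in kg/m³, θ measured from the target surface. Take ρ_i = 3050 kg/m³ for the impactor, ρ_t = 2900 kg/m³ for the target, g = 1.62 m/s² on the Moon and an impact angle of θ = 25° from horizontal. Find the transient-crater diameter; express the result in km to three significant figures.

In SI units: d = 7600 m, v = 21500 m/s.
(ρ_i/ρ_t)^0.285 = (3050/2900)^0.285 = 1.014
d^0.77 = 7600^0.77 = 973.3
v^0.48 = 21500^0.48 = 120.1
g^-0.18 = 1.62^-0.18 = 0.9168
(sin 25°)^0.33 = 0.4226^0.33 = 0.7526
D = 0.89 × 1.014 × 973.3 × 120.1 × 0.9168 × 0.7526 = 72787 m
   = 72.79 km

D ≈ 72.8 km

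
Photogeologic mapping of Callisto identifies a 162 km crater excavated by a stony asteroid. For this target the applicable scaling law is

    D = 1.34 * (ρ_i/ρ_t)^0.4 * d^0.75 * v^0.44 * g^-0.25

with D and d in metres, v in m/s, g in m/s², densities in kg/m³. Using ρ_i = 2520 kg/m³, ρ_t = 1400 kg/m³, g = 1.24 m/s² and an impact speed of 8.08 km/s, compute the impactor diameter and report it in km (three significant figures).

d ≈ 23.9 km

Rearranging for d: d = [D / (1.34 · (2520/1400)^0.4 · 8080^0.44 · 1.24^-0.25)]^(1/0.75).
D = 162000 m.
(2520/1400)^0.4 = 1.265
8080^0.44 = 52.39
1.24^-0.25 = 0.9476
Denominator = 1.34 × 1.265 × 52.39 × 0.9476 = 84.15
D / 84.15 = 162000 / 84.15 = 1925
d = 1925^(1/0.75) = 1925^1.3333 = 23940 m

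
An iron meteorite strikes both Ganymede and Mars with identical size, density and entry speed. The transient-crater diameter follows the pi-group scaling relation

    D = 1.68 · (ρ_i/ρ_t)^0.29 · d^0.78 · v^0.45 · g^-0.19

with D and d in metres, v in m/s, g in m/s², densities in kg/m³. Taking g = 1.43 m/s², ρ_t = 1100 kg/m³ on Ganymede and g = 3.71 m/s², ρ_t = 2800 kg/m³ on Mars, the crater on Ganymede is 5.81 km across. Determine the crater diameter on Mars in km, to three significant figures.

The impactor-only factors (d, v, ρ_i) cancel in the ratio, leaving D_Mars/D_Ganymede = (g_Mars/g_Ganymede)^-0.19 · (ρ_t,Ganymede/ρ_t,Mars)^0.29.
(3.71/1.43)^-0.19 = 2.594^-0.19 = 0.8343
(1100/2800)^0.29 = 0.3929^0.29 = 0.7627
Ratio = 0.8343 × 0.7627 = 0.6363
D_Mars = 0.6363 × 5.81 km = 3.70 km

D ≈ 3.70 km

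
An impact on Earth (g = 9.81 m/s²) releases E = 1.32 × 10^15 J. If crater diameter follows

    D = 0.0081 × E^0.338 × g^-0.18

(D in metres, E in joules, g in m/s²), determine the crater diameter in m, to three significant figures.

E^0.338 = (1.32 × 10^15)^0.338 = 1.290 × 10^5
g^-0.18 = 9.81^-0.18 = 0.6630
D = 0.0081 × 1.290 × 10^5 × 0.6630 = 692.8 m

D ≈ 693 m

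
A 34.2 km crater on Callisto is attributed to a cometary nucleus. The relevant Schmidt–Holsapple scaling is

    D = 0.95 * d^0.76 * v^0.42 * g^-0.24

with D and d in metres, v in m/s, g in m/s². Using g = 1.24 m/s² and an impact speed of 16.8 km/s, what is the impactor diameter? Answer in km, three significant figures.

Rearranging for d: d = [D / (0.95 · 16800^0.42 · 1.24^-0.24)]^(1/0.76).
D = 34200 m.
16800^0.42 = 59.52
1.24^-0.24 = 0.9497
Denominator = 0.95 × 59.52 × 0.9497 = 53.70
D / 53.70 = 34200 / 53.70 = 636.9
d = 636.9^(1/0.76) = 636.9^1.3158 = 4893 m

d ≈ 4.89 km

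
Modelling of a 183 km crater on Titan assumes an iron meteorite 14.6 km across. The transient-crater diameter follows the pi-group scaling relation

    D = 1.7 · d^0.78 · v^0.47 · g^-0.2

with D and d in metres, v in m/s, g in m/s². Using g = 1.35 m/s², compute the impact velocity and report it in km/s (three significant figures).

Rearranging for v: v = [D / (1.7 · 14600^0.78 · 1.35^-0.2)]^(1/0.47).
D = 183000 m.
14600^0.78 = 1771
1.35^-0.2 = 0.9417
Denominator = 1.7 × 1771 × 0.9417 = 2835
D / 2835 = 183000 / 2835 = 64.55
v = 64.55^(1/0.47) = 64.55^2.1277 = 7094 m/s

v ≈ 7.09 km/s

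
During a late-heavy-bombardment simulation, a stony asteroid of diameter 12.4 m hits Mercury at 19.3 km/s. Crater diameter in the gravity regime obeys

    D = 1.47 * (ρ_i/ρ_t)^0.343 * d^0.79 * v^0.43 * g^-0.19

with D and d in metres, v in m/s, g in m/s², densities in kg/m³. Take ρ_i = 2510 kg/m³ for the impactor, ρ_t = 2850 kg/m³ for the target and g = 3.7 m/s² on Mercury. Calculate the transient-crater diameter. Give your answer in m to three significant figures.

In SI units: v = 19300 m/s.
(ρ_i/ρ_t)^0.343 = (2510/2850)^0.343 = 0.9574
d^0.79 = 12.4^0.79 = 7.308
v^0.43 = 19300^0.43 = 69.63
g^-0.19 = 3.7^-0.19 = 0.7799
D = 1.47 × 0.9574 × 7.308 × 69.63 × 0.7799 = 558.5 m

D ≈ 559 m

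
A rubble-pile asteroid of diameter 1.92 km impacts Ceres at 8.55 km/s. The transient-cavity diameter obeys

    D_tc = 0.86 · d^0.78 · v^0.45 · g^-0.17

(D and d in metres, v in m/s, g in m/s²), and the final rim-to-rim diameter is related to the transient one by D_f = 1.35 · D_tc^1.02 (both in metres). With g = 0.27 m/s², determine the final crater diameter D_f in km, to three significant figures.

D_f ≈ 37.9 km

In SI: d = 1920 m, v = 8550 m/s.
d^0.78 = 1920^0.78 = 363.9
v^0.45 = 8550^0.45 = 58.80
g^-0.17 = 0.27^-0.17 = 1.249
D_tc = 0.86 × 363.9 × 58.80 × 1.249 = 22980 m
D_f = 1.35 × (22980)^1.02 = 37924 m
     = 37.92 km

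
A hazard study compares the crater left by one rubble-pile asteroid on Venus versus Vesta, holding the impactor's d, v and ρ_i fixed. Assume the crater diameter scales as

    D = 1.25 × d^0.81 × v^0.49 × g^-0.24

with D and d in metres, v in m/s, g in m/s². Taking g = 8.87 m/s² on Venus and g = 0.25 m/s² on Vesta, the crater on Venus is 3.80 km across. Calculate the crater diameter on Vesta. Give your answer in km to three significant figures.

All impactor-dependent factors cancel in the ratio, leaving D_Vesta/D_Venus = (g_Vesta/g_Venus)^-0.24.
(0.25/8.87)^-0.24 = 0.02818^-0.24 = 2.355
D_Vesta = 2.355 × 3.80 km = 8.95 km

D ≈ 8.95 km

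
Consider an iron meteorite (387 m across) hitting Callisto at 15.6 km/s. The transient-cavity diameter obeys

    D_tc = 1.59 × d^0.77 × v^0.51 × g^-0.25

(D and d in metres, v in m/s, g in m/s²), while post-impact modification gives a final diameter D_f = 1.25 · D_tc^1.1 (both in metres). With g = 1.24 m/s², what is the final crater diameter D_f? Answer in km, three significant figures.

v = 15600 m/s.
d^0.77 = 387^0.77 = 98.30
v^0.51 = 15600^0.51 = 137.6
g^-0.25 = 1.24^-0.25 = 0.9476
D_tc = 1.59 × 98.30 × 137.6 × 0.9476 = 20380 m
D_f = 1.25 × (20380)^1.1 = 68712 m
     = 68.71 km

D_f ≈ 68.7 km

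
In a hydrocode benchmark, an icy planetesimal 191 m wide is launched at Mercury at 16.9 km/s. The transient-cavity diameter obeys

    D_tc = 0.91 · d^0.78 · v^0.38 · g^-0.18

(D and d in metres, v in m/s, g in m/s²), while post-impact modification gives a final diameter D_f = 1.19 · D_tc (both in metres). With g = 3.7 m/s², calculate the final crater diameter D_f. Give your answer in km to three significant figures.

D_f ≈ 2.08 km

v = 16900 m/s.
d^0.78 = 191^0.78 = 60.15
v^0.38 = 16900^0.38 = 40.42
g^-0.18 = 3.7^-0.18 = 0.7902
D_tc = 0.91 × 60.15 × 40.42 × 0.7902 = 1748 m
D_f = 1.19 × 1748 = 2080 m
     = 2.080 km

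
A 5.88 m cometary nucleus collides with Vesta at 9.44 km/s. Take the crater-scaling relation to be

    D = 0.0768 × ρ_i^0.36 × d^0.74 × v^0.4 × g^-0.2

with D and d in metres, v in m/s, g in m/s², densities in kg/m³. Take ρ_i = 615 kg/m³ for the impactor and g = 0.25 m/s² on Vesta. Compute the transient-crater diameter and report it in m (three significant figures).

In SI units: v = 9440 m/s.
ρ_i^0.36 = 615^0.36 = 10.09
d^0.74 = 5.88^0.74 = 3.710
v^0.4 = 9440^0.4 = 38.90
g^-0.2 = 0.25^-0.2 = 1.320
D = 0.0768 × 10.09 × 3.710 × 38.90 × 1.320 = 147.6 m

D ≈ 148 m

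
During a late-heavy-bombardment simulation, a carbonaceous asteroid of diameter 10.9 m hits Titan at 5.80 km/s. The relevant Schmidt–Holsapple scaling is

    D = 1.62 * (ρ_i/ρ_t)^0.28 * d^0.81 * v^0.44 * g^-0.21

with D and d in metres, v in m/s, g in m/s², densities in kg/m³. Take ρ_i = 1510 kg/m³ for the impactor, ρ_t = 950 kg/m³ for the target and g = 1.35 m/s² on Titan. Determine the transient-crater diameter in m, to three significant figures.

In SI units: v = 5800 m/s.
(ρ_i/ρ_t)^0.28 = (1510/950)^0.28 = 1.139
d^0.81 = 10.9^0.81 = 6.923
v^0.44 = 5800^0.44 = 45.28
g^-0.21 = 1.35^-0.21 = 0.9389
D = 1.62 × 1.139 × 6.923 × 45.28 × 0.9389 = 543.1 m

D ≈ 543 m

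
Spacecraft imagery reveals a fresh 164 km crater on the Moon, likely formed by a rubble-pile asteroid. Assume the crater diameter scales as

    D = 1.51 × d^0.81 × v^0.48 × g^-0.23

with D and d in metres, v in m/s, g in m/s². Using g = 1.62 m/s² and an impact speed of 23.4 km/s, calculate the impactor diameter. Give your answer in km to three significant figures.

Rearranging for d: d = [D / (1.51 · 23400^0.48 · 1.62^-0.23)]^(1/0.81).
D = 164000 m.
23400^0.48 = 125.1
1.62^-0.23 = 0.8950
Denominator = 1.51 × 125.1 × 0.8950 = 169.1
D / 169.1 = 164000 / 169.1 = 969.8
d = 969.8^(1/0.81) = 969.8^1.2346 = 4868 m

d ≈ 4.87 km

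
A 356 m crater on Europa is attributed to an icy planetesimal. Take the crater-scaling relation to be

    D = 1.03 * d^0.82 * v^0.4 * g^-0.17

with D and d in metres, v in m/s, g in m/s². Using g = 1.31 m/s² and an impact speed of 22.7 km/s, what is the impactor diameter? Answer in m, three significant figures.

d ≈ 9.89 m

Rearranging for d: d = [D / (1.03 · 22700^0.4 · 1.31^-0.17)]^(1/0.82).
22700^0.4 = 55.26
1.31^-0.17 = 0.9551
Denominator = 1.03 × 55.26 × 0.9551 = 54.36
D / 54.36 = 356 / 54.36 = 6.549
d = 6.549^(1/0.82) = 6.549^1.2195 = 9.893 m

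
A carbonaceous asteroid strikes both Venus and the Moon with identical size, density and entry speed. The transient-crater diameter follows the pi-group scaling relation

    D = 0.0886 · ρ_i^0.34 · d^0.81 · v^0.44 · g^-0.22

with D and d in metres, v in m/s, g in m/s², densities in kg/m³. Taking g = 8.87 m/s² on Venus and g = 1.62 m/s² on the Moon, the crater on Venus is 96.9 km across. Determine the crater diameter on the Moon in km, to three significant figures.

D ≈ 141 km

All impactor-dependent factors cancel in the ratio, leaving D_Moon/D_Venus = (g_Moon/g_Venus)^-0.22.
(1.62/8.87)^-0.22 = 0.1826^-0.22 = 1.454
D_Moon = 1.454 × 96.9 km = 141 km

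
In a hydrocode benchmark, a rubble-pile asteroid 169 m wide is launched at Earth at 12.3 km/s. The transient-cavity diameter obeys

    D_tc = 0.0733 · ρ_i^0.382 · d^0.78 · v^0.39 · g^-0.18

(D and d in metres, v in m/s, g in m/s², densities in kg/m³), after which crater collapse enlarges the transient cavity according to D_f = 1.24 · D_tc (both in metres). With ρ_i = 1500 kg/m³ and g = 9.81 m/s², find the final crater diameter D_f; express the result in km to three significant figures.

D_f ≈ 2.12 km

v = 12300 m/s.
ρ_i^0.382 = 1500^0.382 = 16.34
d^0.78 = 169^0.78 = 54.67
v^0.39 = 12300^0.39 = 39.36
g^-0.18 = 9.81^-0.18 = 0.6630
D_tc = 0.0733 × 16.34 × 54.67 × 39.36 × 0.6630 = 1709 m
D_f = 1.24 × 1709 = 2119 m
     = 2.119 km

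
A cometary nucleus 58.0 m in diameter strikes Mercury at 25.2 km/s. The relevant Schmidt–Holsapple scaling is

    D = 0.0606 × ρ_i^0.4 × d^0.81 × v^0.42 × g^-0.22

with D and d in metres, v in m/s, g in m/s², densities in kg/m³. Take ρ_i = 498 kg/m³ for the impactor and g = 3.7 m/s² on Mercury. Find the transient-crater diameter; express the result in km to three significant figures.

In SI units: v = 25200 m/s.
ρ_i^0.4 = 498^0.4 = 11.99
d^0.81 = 58^0.81 = 26.81
v^0.42 = 25200^0.42 = 70.56
g^-0.22 = 3.7^-0.22 = 0.7499
D = 0.0606 × 11.99 × 26.81 × 70.56 × 0.7499 = 1031 m
   = 1.031 km

D ≈ 1.03 km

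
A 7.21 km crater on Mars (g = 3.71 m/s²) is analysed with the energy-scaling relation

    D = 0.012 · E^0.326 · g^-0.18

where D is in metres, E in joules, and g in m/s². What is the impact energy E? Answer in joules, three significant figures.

E ≈ 1.10 × 10^18 J

Rearranging: E = [D / (0.012 · g^-0.18)]^(1/0.326).
D = 7210 m.
g^-0.18 = 3.71^-0.18 = 0.7898
D / (0.012 × 0.7898) = 7210 / (9.478 × 10^-3) = 7.607 × 10^5
E = (7.607 × 10^5)^3.0675 = 1.098 × 10^18 J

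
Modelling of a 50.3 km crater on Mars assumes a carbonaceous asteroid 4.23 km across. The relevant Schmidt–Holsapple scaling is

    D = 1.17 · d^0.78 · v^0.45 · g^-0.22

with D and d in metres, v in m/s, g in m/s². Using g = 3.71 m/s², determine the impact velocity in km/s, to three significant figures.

Rearranging for v: v = [D / (1.17 · 4230^0.78 · 3.71^-0.22)]^(1/0.45).
D = 50300 m.
4230^0.78 = 673.8
3.71^-0.22 = 0.7494
Denominator = 1.17 × 673.8 × 0.7494 = 590.8
D / 590.8 = 50300 / 590.8 = 85.14
v = 85.14^(1/0.45) = 85.14^2.2222 = 19460 m/s

v ≈ 19.5 km/s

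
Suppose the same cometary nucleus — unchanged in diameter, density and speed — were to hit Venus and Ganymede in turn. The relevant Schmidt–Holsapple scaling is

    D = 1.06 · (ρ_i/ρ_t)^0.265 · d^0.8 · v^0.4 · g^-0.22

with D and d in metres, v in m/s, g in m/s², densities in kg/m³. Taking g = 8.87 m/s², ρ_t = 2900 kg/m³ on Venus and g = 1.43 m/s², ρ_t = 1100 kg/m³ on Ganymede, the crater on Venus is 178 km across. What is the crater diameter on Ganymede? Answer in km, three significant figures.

The impactor-only factors (d, v, ρ_i) cancel in the ratio, leaving D_Ganymede/D_Venus = (g_Ganymede/g_Venus)^-0.22 · (ρ_t,Venus/ρ_t,Ganymede)^0.265.
(1.43/8.87)^-0.22 = 0.1612^-0.22 = 1.494
(2900/1100)^0.265 = 2.636^0.265 = 1.293
Ratio = 1.494 × 1.293 = 1.932
D_Ganymede = 1.932 × 178 km = 344 km

D ≈ 344 km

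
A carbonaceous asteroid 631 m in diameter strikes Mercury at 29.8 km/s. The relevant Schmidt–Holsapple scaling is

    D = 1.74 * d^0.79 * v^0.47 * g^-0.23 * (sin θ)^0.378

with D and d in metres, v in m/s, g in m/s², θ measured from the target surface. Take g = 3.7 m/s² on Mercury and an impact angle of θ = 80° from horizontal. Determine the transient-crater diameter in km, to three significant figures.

D ≈ 26.4 km

In SI units: v = 29800 m/s.
d^0.79 = 631^0.79 = 162.9
v^0.47 = 29800^0.47 = 126.7
g^-0.23 = 3.7^-0.23 = 0.7401
(sin 80°)^0.378 = 0.9848^0.378 = 0.9942
D = 1.74 × 162.9 × 126.7 × 0.7401 × 0.9942 = 26425 m
   = 26.42 km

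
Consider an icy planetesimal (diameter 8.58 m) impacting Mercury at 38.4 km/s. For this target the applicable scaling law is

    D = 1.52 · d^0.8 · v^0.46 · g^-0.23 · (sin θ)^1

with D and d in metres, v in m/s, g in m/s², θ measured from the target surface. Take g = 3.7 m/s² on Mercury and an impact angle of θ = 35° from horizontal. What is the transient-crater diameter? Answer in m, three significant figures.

In SI units: v = 38400 m/s.
d^0.8 = 8.58^0.8 = 5.582
v^0.46 = 38400^0.46 = 128.5
g^-0.23 = 3.7^-0.23 = 0.7401
(sin 35°)^1 = 0.5736^1 = 0.5736
D = 1.52 × 5.582 × 128.5 × 0.7401 × 0.5736 = 462.8 m

D ≈ 463 m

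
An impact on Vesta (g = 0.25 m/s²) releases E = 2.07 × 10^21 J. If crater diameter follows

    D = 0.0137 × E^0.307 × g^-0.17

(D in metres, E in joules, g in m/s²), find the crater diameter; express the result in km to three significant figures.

E^0.307 = (2.07 × 10^21)^0.307 = 3.499 × 10^6
g^-0.17 = 0.25^-0.17 = 1.266
D = 0.0137 × 3.499 × 10^6 × 1.266 = 60687 m
   = 60.69 km

D ≈ 60.7 km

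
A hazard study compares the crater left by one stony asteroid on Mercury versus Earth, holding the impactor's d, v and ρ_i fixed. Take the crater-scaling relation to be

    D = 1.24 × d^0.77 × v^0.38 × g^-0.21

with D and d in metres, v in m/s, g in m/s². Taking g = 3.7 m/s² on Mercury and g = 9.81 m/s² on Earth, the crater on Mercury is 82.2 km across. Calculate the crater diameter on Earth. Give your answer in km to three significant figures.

All impactor-dependent factors cancel in the ratio, leaving D_Earth/D_Mercury = (g_Earth/g_Mercury)^-0.21.
(9.81/3.7)^-0.21 = 2.651^-0.21 = 0.8149
D_Earth = 0.8149 × 82.2 km = 67.0 km

D ≈ 67.0 km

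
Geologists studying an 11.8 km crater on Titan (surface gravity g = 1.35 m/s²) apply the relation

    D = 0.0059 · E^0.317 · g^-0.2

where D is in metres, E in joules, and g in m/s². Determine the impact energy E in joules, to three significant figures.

Rearranging: E = [D / (0.0059 · g^-0.2)]^(1/0.317).
D = 11800 m.
g^-0.2 = 1.35^-0.2 = 0.9417
D / (0.0059 × 0.9417) = 11800 / (5.556 × 10^-3) = 2.124 × 10^6
E = (2.124 × 10^6)^3.1546 = 9.113 × 10^19 J

E ≈ 9.11 × 10^19 J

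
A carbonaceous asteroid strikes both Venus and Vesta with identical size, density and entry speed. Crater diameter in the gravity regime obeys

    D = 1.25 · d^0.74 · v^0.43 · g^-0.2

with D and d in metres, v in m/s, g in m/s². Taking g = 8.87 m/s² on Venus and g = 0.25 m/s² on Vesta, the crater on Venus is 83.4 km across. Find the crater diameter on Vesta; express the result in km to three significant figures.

D ≈ 170 km

All impactor-dependent factors cancel in the ratio, leaving D_Vesta/D_Venus = (g_Vesta/g_Venus)^-0.2.
(0.25/8.87)^-0.2 = 0.02818^-0.2 = 2.042
D_Vesta = 2.042 × 83.4 km = 170 km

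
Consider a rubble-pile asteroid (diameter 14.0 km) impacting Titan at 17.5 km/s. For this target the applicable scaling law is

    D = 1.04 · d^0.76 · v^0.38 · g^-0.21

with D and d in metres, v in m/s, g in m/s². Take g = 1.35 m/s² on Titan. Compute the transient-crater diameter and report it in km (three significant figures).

In SI units: d = 14000 m, v = 17500 m/s.
d^0.76 = 14000^0.76 = 1416
v^0.38 = 17500^0.38 = 40.96
g^-0.21 = 1.35^-0.21 = 0.9389
D = 1.04 × 1416 × 40.96 × 0.9389 = 56634 m
   = 56.63 km

D ≈ 56.6 km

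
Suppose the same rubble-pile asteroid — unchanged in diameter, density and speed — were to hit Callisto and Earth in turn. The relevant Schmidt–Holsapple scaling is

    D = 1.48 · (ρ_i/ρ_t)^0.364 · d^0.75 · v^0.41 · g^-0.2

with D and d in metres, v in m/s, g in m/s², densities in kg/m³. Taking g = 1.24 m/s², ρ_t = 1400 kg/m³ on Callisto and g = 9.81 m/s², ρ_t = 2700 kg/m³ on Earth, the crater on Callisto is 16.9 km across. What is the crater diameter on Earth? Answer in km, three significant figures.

D ≈ 8.80 km

The impactor-only factors (d, v, ρ_i) cancel in the ratio, leaving D_Earth/D_Callisto = (g_Earth/g_Callisto)^-0.2 · (ρ_t,Callisto/ρ_t,Earth)^0.364.
(9.81/1.24)^-0.2 = 7.911^-0.2 = 0.6612
(1400/2700)^0.364 = 0.5185^0.364 = 0.7874
Ratio = 0.6612 × 0.7874 = 0.5206
D_Earth = 0.5206 × 16.9 km = 8.80 km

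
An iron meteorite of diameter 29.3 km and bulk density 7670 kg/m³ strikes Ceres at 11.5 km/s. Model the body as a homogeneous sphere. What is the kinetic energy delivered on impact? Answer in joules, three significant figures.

E ≈ 6.68 × 10^24 J

d = 29300 m; v = 11500 m/s.
Mass m = (π/6) ρ d³ = (π/6) × 7670 × (29300)³ = 1.010 × 10^17 kg
E = ½ m v² = 0.5 × 1.010 × 10^17 × (11500)² = 6.679 × 10^24 J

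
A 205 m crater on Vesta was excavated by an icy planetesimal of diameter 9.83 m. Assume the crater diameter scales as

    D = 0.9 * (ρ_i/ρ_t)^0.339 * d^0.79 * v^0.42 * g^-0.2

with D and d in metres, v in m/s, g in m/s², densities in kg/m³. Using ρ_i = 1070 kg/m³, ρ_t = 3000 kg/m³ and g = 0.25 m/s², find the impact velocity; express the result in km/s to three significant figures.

v ≈ 6.62 km/s

Rearranging for v: v = [D / (0.9 · (1070/3000)^0.339 · 9.83^0.79 · 0.25^-0.2)]^(1/0.42).
(1070/3000)^0.339 = 0.7050
9.83^0.79 = 6.083
0.25^-0.2 = 1.320
Denominator = 0.9 × 0.7050 × 6.083 × 1.320 = 5.095
D / 5.095 = 205 / 5.095 = 40.24
v = 40.24^(1/0.42) = 40.24^2.381 = 6617 m/s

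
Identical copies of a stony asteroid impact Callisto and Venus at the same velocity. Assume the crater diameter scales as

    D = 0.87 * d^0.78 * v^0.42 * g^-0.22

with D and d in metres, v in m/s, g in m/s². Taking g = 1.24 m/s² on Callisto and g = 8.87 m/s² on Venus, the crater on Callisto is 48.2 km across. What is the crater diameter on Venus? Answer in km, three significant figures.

All impactor-dependent factors cancel in the ratio, leaving D_Venus/D_Callisto = (g_Venus/g_Callisto)^-0.22.
(8.87/1.24)^-0.22 = 7.153^-0.22 = 0.6487
D_Venus = 0.6487 × 48.2 km = 31.3 km

D ≈ 31.3 km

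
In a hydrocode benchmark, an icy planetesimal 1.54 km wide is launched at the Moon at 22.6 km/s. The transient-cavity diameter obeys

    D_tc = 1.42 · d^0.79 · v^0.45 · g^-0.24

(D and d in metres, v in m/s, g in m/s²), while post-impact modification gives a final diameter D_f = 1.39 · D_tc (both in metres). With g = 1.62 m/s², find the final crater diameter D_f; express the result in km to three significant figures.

In SI: d = 1540 m, v = 22600 m/s.
d^0.79 = 1540^0.79 = 329.7
v^0.45 = 22600^0.45 = 91.06
g^-0.24 = 1.62^-0.24 = 0.8907
D_tc = 1.42 × 329.7 × 91.06 × 0.8907 = 37970 m
D_f = 1.39 × 37970 = 52778 m
     = 52.78 km

D_f ≈ 52.8 km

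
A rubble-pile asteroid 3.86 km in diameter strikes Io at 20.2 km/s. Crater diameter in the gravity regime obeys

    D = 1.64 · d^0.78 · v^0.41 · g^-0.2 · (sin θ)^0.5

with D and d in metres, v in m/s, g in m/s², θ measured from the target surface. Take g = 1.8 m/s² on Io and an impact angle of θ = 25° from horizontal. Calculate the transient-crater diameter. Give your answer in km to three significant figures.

In SI units: d = 3860 m, v = 20200 m/s.
d^0.78 = 3860^0.78 = 627.4
v^0.41 = 20200^0.41 = 58.24
g^-0.2 = 1.8^-0.2 = 0.8891
(sin 25°)^0.5 = 0.4226^0.5 = 0.6501
D = 1.64 × 627.4 × 58.24 × 0.8891 × 0.6501 = 34637 m
   = 34.64 km

D ≈ 34.6 km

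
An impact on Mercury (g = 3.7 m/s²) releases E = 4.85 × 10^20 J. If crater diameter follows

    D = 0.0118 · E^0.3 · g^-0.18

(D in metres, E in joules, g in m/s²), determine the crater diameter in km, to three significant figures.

E^0.3 = (4.85 × 10^20)^0.3 = 1.606 × 10^6
g^-0.18 = 3.7^-0.18 = 0.7902
D = 0.0118 × 1.606 × 10^6 × 0.7902 = 14975 m
   = 14.97 km

D ≈ 15.0 km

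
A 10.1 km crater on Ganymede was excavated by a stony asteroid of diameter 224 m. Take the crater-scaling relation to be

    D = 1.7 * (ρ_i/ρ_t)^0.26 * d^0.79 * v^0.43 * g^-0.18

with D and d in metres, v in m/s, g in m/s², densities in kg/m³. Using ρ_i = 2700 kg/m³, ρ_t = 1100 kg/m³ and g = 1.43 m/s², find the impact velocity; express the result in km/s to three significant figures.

v ≈ 19.4 km/s

Rearranging for v: v = [D / (1.7 · (2700/1100)^0.26 · 224^0.79 · 1.43^-0.18)]^(1/0.43).
D = 10100 m.
(2700/1100)^0.26 = 1.263
224^0.79 = 71.89
1.43^-0.18 = 0.9376
Denominator = 1.7 × 1.263 × 71.89 × 0.9376 = 144.7
D / 144.7 = 10100 / 144.7 = 69.80
v = 69.80^(1/0.43) = 69.80^2.3256 = 19412 m/s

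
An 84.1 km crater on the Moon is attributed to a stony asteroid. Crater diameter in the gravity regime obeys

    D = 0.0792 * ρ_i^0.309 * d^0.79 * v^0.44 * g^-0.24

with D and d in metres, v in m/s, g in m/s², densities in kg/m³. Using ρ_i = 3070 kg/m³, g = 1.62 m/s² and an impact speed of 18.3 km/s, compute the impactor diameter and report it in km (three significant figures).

Rearranging for d: d = [D / (0.0792 · 3070^0.309 · 18300^0.44 · 1.62^-0.24)]^(1/0.79).
D = 84100 m.
3070^0.309 = 11.95
18300^0.44 = 75.07
1.62^-0.24 = 0.8907
Denominator = 0.0792 × 11.95 × 75.07 × 0.8907 = 63.28
D / 63.28 = 84100 / 63.28 = 1329
d = 1329^(1/0.79) = 1329^1.2658 = 8990 m

d ≈ 8.99 km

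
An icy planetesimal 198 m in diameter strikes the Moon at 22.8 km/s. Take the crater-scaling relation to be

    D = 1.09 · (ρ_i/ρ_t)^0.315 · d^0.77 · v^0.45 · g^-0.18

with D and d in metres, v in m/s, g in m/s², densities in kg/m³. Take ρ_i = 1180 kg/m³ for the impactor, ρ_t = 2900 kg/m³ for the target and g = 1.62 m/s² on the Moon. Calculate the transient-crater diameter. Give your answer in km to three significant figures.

D ≈ 4.04 km

In SI units: v = 22800 m/s.
(ρ_i/ρ_t)^0.315 = (1180/2900)^0.315 = 0.7533
d^0.77 = 198^0.77 = 58.67
v^0.45 = 22800^0.45 = 91.43
g^-0.18 = 1.62^-0.18 = 0.9168
D = 1.09 × 0.7533 × 58.67 × 91.43 × 0.9168 = 4038 m
   = 4.038 km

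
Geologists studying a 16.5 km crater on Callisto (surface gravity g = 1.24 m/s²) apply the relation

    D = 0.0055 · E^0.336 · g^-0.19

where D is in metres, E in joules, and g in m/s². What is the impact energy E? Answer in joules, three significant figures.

E ≈ 2.14 × 10^19 J

Rearranging: E = [D / (0.0055 · g^-0.19)]^(1/0.336).
D = 16500 m.
g^-0.19 = 1.24^-0.19 = 0.9600
D / (0.0055 × 0.9600) = 16500 / (5.280 × 10^-3) = 3.125 × 10^6
E = (3.125 × 10^6)^2.9762 = 2.138 × 10^19 J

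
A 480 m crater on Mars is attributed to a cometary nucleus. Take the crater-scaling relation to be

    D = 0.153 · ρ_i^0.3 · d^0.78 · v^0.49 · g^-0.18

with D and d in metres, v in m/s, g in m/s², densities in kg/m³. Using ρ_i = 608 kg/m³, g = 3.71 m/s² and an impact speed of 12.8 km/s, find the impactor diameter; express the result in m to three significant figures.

d ≈ 9.19 m

Rearranging for d: d = [D / (0.153 · 608^0.3 · 12800^0.49 · 3.71^-0.18)]^(1/0.78).
608^0.3 = 6.842
12800^0.49 = 102.9
3.71^-0.18 = 0.7898
Denominator = 0.153 × 6.842 × 102.9 × 0.7898 = 85.08
D / 85.08 = 480 / 85.08 = 5.642
d = 5.642^(1/0.78) = 5.642^1.2821 = 9.192 m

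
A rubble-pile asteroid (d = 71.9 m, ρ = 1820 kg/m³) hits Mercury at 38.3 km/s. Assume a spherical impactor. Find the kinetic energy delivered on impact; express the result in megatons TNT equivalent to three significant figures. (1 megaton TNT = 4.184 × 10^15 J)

v = 38300 m/s.
Mass m = (π/6) ρ d³ = (π/6) × 1820 × (71.9)³ = 3.542 × 10^8 kg
E = ½ m v² = 0.5 × 3.542 × 10^8 × (38300)² = 2.598 × 10^17 J
   = 2.598 × 10^17 / 4.184×10^15 = 62.09 Mt

E ≈ 62.1 Mt TNT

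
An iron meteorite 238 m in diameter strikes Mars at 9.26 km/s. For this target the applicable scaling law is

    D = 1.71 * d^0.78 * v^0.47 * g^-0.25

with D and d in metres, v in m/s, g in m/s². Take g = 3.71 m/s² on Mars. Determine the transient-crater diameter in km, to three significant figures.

In SI units: v = 9260 m/s.
d^0.78 = 238^0.78 = 71.41
v^0.47 = 9260^0.47 = 73.17
g^-0.25 = 3.71^-0.25 = 0.7205
D = 1.71 × 71.41 × 73.17 × 0.7205 = 6438 m
   = 6.438 km

D ≈ 6.44 km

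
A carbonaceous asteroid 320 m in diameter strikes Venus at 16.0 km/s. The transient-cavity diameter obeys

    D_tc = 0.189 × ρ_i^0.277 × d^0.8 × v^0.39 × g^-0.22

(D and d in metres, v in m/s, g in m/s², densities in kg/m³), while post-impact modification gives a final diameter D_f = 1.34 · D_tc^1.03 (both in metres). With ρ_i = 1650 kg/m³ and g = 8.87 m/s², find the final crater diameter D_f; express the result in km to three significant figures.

D_f ≈ 6.89 km

v = 16000 m/s.
ρ_i^0.277 = 1650^0.277 = 7.785
d^0.8 = 320^0.8 = 101.0
v^0.39 = 16000^0.39 = 43.61
g^-0.22 = 8.87^-0.22 = 0.6187
D_tc = 0.189 × 7.785 × 101.0 × 43.61 × 0.6187 = 4010 m
D_f = 1.34 × (4010)^1.03 = 6892 m
     = 6.892 km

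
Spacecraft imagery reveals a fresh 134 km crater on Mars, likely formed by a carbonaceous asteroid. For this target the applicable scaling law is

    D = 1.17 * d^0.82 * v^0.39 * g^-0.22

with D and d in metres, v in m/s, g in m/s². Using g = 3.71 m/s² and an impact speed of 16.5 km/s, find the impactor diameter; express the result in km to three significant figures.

Rearranging for d: d = [D / (1.17 · 16500^0.39 · 3.71^-0.22)]^(1/0.82).
D = 134000 m.
16500^0.39 = 44.14
3.71^-0.22 = 0.7494
Denominator = 1.17 × 44.14 × 0.7494 = 38.70
D / 38.70 = 134000 / 38.70 = 3463
d = 3463^(1/0.82) = 3463^1.2195 = 20719 m

d ≈ 20.7 km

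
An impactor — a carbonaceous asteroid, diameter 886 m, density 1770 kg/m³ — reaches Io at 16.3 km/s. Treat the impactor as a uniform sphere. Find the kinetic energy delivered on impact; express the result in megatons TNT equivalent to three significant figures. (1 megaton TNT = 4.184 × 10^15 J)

v = 16300 m/s.
Mass m = (π/6) ρ d³ = (π/6) × 1770 × (886)³ = 6.446 × 10^11 kg
E = ½ m v² = 0.5 × 6.446 × 10^11 × (16300)² = 8.563 × 10^19 J
   = 8.563 × 10^19 / 4.184×10^15 = 20466 Mt

E ≈ 20500 Mt TNT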